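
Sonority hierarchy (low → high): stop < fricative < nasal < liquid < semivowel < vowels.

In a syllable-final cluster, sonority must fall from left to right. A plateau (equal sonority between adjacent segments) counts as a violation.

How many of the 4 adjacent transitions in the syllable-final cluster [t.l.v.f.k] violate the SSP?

/t/: stop = 1.
/l/: liquid = 4.
/v/: fricative = 2.
/f/: fricative = 2.
/k/: stop = 1.
/t/→/l/: 1→4 (does not fall) — violation.
/l/→/v/: 4→2 (falls) — ok.
/v/→/f/: 2→2 (plateau) — violation.
/f/→/k/: 2→1 (falls) — ok.

2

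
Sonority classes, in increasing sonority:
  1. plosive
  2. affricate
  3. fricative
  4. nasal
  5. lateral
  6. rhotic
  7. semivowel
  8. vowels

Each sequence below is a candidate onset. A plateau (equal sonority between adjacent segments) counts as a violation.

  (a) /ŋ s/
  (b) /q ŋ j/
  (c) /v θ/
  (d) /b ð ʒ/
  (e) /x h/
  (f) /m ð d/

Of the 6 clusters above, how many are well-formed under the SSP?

(a) 4-3 → violates
(b) 1-4-7 → obeys
(c) 3-3 → violates
(d) 1-3-3 → violates
(e) 3-3 → violates
(f) 4-3-1 → violates

1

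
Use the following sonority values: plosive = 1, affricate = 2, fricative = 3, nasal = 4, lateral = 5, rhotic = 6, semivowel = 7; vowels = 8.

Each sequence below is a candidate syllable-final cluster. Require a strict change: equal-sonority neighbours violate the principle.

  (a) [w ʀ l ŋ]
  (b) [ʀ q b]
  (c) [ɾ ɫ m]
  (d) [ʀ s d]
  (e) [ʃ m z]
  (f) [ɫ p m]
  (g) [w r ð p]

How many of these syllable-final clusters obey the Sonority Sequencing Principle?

4

(a) sonority 7-6-5-4: well-formed.
(b) sonority 6-1-1: ill-formed.
(c) sonority 6-5-4: well-formed.
(d) sonority 6-3-1: well-formed.
(e) sonority 3-4-3: ill-formed.
(f) sonority 5-1-4: ill-formed.
(g) sonority 7-6-3-1: well-formed.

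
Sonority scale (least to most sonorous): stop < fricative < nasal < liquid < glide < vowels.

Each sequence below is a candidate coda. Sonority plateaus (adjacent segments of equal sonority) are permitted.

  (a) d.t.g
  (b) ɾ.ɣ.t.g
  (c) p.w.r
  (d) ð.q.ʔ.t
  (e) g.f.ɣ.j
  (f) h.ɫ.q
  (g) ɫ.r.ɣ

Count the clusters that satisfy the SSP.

(a) sonority 1-1-1: well-formed.
(b) sonority 4-2-1-1: well-formed.
(c) sonority 1-5-4: ill-formed.
(d) sonority 2-1-1-1: well-formed.
(e) sonority 1-2-2-5: ill-formed.
(f) sonority 2-4-1: ill-formed.
(g) sonority 4-4-2: well-formed.

4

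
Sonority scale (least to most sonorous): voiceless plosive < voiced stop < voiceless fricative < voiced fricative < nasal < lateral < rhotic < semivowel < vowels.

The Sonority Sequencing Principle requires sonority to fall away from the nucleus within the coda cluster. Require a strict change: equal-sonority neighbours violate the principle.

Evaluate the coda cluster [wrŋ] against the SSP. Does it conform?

yes

/w/ is a semivowel (sonority 8).
/r/ is a rhotic (sonority 7).
/ŋ/ is a nasal (sonority 5).
The profile 8-7-5 strictly falls, so the coda cluster satisfies the SSP.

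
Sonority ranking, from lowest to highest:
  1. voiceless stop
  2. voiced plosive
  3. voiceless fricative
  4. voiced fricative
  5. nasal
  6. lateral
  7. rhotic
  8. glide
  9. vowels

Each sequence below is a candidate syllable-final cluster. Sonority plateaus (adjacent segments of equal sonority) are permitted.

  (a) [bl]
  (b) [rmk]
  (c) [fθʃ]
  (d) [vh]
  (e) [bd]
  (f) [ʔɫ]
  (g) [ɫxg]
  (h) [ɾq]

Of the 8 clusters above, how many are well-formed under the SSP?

(a) sonority 2-6: ill-formed.
(b) sonority 7-5-1: well-formed.
(c) sonority 3-3-3: well-formed.
(d) sonority 4-3: well-formed.
(e) sonority 2-2: well-formed.
(f) sonority 1-6: ill-formed.
(g) sonority 6-3-2: well-formed.
(h) sonority 7-1: well-formed.

6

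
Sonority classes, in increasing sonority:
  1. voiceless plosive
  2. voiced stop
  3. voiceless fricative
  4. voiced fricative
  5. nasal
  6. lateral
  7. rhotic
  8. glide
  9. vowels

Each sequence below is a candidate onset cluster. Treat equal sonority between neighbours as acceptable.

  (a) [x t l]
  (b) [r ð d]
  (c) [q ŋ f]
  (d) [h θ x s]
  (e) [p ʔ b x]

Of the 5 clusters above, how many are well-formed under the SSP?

(a) [x t l]: profile 3-1-6 — violates.
(b) [r ð d]: profile 7-4-2 — violates.
(c) [q ŋ f]: profile 1-5-3 — violates.
(d) [h θ x s]: profile 3-3-3-3 — obeys.
(e) [p ʔ b x]: profile 1-1-2-3 — obeys.

2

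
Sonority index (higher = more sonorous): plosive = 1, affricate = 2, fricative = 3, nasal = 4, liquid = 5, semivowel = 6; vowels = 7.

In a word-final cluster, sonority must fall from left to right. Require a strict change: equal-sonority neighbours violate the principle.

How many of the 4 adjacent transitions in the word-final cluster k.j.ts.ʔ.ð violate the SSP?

2

/k/ — plosive, sonority 1.
/j/ — semivowel, sonority 6.
/ts/ — affricate, sonority 2.
/ʔ/ — plosive, sonority 1.
/ð/ — fricative, sonority 3.
/k/→/j/: 1→6 (does not fall) — violation.
/j/→/ts/: 6→2 (falls) — ok.
/ts/→/ʔ/: 2→1 (falls) — ok.
/ʔ/→/ð/: 1→3 (does not fall) — violation.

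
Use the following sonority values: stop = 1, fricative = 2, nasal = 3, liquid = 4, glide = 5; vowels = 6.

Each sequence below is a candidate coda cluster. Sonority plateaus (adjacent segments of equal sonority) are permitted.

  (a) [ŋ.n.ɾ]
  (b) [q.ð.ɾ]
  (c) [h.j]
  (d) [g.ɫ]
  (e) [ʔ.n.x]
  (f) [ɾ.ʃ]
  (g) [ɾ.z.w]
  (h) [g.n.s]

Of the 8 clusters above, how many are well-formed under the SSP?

(a) [ŋ.n.ɾ]: profile 3-3-4 — violates.
(b) [q.ð.ɾ]: profile 1-2-4 — violates.
(c) [h.j]: profile 2-5 — violates.
(d) [g.ɫ]: profile 1-4 — violates.
(e) [ʔ.n.x]: profile 1-3-2 — violates.
(f) [ɾ.ʃ]: profile 4-2 — obeys.
(g) [ɾ.z.w]: profile 4-2-5 — violates.
(h) [g.n.s]: profile 1-3-2 — violates.

1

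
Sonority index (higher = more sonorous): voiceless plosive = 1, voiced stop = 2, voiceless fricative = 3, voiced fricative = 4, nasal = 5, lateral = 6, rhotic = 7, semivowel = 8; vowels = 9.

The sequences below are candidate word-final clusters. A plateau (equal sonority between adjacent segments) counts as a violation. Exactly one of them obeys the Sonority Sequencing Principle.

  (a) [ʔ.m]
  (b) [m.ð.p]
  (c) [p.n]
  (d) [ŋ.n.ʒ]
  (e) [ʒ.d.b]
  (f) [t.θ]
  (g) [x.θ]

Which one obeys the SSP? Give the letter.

(a) 1-5 → violates
(b) 5-4-1 → obeys
(c) 1-5 → violates
(d) 5-5-4 → violates
(e) 4-2-2 → violates
(f) 1-3 → violates
(g) 3-3 → violates

b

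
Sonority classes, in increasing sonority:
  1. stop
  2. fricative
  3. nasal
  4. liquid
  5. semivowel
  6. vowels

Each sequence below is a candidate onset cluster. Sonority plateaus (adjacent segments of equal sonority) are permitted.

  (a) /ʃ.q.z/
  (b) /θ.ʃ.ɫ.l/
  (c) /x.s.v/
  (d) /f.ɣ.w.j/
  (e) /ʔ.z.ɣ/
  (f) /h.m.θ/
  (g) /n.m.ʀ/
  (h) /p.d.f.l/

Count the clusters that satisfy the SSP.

6

(a) sonority 2-1-2: ill-formed.
(b) sonority 2-2-4-4: well-formed.
(c) sonority 2-2-2: well-formed.
(d) sonority 2-2-5-5: well-formed.
(e) sonority 1-2-2: well-formed.
(f) sonority 2-3-2: ill-formed.
(g) sonority 3-3-4: well-formed.
(h) sonority 1-1-2-4: well-formed.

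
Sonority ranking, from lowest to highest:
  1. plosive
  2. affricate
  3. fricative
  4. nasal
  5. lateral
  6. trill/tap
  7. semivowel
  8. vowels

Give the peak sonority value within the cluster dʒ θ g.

/dʒ/ is an affricate (sonority 2).
/θ/ is a fricative (sonority 3).
/g/ is a plosive (sonority 1).
The maximum is 3.

3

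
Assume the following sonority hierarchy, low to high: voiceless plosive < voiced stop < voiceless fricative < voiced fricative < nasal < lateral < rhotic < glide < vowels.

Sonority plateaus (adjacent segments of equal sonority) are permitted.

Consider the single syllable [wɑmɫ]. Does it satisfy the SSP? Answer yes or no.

Onset: /w/ is a glide (sonority 8); then the nucleus /ɑ/ (sonority 9).
Onset profile 8-9 — rises to the nucleus.
Coda: /m/ is a nasal (sonority 5), /ɫ/ is a lateral (sonority 6).
Coda profile 9-5-6 — does not fall throughout.

no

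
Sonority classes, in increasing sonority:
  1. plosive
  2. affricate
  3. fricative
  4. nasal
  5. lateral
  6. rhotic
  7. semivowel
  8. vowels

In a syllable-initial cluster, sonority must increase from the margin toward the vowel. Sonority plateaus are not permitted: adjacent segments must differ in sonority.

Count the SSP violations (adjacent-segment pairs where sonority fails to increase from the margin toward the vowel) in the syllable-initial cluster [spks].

2

/s/ — fricative, sonority 3.
/p/ — plosive, sonority 1.
/k/ — plosive, sonority 1.
/s/ — fricative, sonority 3.
/s/→/p/: 3→1 (does not rise) — violation.
/p/→/k/: 1→1 (plateau) — violation.
/k/→/s/: 1→3 (rises) — ok.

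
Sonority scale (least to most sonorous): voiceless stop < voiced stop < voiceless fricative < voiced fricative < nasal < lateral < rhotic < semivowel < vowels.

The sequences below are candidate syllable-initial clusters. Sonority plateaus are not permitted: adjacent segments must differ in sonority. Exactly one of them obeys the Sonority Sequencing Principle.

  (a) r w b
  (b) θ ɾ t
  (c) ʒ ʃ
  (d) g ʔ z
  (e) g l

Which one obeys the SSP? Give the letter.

(a) sonority 7-8-2: ill-formed.
(b) sonority 3-7-1: ill-formed.
(c) sonority 4-3: ill-formed.
(d) sonority 2-1-4: ill-formed.
(e) sonority 2-6: well-formed.

e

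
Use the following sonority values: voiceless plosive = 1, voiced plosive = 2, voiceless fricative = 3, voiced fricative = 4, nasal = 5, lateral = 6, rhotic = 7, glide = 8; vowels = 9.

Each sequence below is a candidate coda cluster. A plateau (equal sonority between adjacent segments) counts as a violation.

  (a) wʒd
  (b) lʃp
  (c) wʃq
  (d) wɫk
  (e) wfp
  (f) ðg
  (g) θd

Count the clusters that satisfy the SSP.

(a) sonority 8-4-2: well-formed.
(b) sonority 6-3-1: well-formed.
(c) sonority 8-3-1: well-formed.
(d) sonority 8-6-1: well-formed.
(e) sonority 8-3-1: well-formed.
(f) sonority 4-2: well-formed.
(g) sonority 3-2: well-formed.

7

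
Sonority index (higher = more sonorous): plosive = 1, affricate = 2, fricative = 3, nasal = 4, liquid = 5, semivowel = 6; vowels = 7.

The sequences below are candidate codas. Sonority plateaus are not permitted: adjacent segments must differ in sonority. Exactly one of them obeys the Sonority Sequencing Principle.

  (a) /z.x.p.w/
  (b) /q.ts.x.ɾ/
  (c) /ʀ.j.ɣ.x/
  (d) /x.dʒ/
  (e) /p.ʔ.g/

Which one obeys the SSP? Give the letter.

(a) 3-3-1-6 → violates
(b) 1-2-3-5 → violates
(c) 5-6-3-3 → violates
(d) 3-2 → obeys
(e) 1-1-1 → violates

d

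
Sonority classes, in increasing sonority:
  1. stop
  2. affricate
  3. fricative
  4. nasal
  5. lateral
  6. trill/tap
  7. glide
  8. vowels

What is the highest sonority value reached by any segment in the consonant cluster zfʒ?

3

/z/ — fricative, sonority 3.
/f/ — fricative, sonority 3.
/ʒ/ — fricative, sonority 3.
The maximum is 3.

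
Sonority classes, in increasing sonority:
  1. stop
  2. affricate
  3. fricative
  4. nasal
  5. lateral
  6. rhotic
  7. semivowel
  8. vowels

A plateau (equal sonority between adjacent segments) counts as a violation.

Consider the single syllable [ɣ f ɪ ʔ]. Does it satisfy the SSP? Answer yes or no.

Onset: /ɣ/ is a fricative (sonority 3), /f/ is a fricative (sonority 3); then the nucleus /ɪ/ (sonority 8).
Onset profile 3-3-8 — does not strictly rise throughout.
Coda: /ʔ/ is a stop (sonority 1).
Coda profile 8-1 — falls from the nucleus.

no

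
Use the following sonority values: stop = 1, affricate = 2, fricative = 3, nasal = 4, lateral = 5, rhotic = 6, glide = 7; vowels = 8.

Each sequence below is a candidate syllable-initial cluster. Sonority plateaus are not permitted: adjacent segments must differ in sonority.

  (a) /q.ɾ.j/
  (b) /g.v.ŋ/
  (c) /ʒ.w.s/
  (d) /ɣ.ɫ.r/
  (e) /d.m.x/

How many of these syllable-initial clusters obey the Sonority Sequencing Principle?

(a) 1-6-7 → obeys
(b) 1-3-4 → obeys
(c) 3-7-3 → violates
(d) 3-5-6 → obeys
(e) 1-4-3 → violates

3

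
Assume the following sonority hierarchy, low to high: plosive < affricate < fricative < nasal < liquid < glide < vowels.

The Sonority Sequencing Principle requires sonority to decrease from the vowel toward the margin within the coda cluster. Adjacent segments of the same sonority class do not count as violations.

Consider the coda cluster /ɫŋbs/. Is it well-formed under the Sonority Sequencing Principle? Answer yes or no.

no

/ɫ/ is a liquid (sonority 5).
/ŋ/ is a nasal (sonority 4).
/b/ is a plosive (sonority 1).
/s/ is a fricative (sonority 3).
The profile is 5-4-1-3. Between /b/ (1) and /s/ (3) sonority does not fall, so the cluster violates the SSP.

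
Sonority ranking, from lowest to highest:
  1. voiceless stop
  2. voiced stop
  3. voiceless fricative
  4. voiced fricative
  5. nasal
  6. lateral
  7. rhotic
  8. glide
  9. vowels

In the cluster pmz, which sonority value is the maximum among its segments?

5

/p/: voiceless stop = 1.
/m/: nasal = 5.
/z/: voiced fricative = 4.
The maximum is 5.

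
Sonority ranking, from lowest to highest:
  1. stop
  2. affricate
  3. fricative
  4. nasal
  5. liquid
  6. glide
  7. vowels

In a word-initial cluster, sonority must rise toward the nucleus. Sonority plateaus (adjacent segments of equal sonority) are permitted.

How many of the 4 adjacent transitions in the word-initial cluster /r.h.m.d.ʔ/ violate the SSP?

/r/: liquid = 5.
/h/: fricative = 3.
/m/: nasal = 4.
/d/: stop = 1.
/ʔ/: stop = 1.
/r/→/h/: 5→3 (does not rise) — violation.
/h/→/m/: 3→4 (rises) — ok.
/m/→/d/: 4→1 (does not rise) — violation.
/d/→/ʔ/: 1→1 (plateau, allowed) — ok.

2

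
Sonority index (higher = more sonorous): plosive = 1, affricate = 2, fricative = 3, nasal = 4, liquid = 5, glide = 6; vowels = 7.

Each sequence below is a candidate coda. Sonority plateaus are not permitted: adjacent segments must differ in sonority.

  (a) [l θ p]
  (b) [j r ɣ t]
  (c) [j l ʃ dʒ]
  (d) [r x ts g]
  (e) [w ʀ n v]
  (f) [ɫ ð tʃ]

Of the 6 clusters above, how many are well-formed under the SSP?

(a) sonority 5-3-1: well-formed.
(b) sonority 6-5-3-1: well-formed.
(c) sonority 6-5-3-2: well-formed.
(d) sonority 5-3-2-1: well-formed.
(e) sonority 6-5-4-3: well-formed.
(f) sonority 5-3-2: well-formed.

6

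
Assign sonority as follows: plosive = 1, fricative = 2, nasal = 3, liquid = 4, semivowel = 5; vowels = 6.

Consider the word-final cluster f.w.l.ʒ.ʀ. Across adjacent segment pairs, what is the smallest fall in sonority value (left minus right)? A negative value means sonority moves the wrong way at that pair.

/f/ — fricative, sonority 2.
/w/ — semivowel, sonority 5.
/l/ — liquid, sonority 4.
/ʒ/ — fricative, sonority 2.
/ʀ/ — liquid, sonority 4.
/f/→/w/: change -3.
/w/→/l/: change +1.
/l/→/ʒ/: change +2.
/ʒ/→/ʀ/: change -2.
Minimum = -3.

-3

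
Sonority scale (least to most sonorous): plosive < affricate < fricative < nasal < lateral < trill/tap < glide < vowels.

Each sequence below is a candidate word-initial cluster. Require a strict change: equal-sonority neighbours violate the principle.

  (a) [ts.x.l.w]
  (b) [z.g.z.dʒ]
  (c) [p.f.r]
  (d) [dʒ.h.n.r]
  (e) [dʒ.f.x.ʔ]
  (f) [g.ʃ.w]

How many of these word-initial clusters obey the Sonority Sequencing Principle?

(a) sonority 2-3-5-7: well-formed.
(b) sonority 3-1-3-2: ill-formed.
(c) sonority 1-3-6: well-formed.
(d) sonority 2-3-4-6: well-formed.
(e) sonority 2-3-3-1: ill-formed.
(f) sonority 1-3-7: well-formed.

4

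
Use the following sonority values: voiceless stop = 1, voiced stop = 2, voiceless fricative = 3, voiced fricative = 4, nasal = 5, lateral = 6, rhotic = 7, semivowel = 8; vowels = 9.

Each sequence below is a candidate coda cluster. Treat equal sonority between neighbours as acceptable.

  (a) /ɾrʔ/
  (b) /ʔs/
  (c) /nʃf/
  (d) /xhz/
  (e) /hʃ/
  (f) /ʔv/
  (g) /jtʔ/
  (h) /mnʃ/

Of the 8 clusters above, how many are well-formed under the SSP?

(a) 7-7-1 → obeys
(b) 1-3 → violates
(c) 5-3-3 → obeys
(d) 3-3-4 → violates
(e) 3-3 → obeys
(f) 1-4 → violates
(g) 8-1-1 → obeys
(h) 5-5-3 → obeys

5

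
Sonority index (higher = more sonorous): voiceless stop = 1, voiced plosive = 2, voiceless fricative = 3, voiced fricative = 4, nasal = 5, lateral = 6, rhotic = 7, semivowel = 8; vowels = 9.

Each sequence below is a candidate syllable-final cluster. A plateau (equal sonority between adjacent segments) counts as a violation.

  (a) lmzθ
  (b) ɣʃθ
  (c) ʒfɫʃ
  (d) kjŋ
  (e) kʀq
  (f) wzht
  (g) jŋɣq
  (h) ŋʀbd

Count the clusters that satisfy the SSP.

3

(a) lmzθ: profile 6-5-4-3 — obeys.
(b) ɣʃθ: profile 4-3-3 — violates.
(c) ʒfɫʃ: profile 4-3-6-3 — violates.
(d) kjŋ: profile 1-8-5 — violates.
(e) kʀq: profile 1-7-1 — violates.
(f) wzht: profile 8-4-3-1 — obeys.
(g) jŋɣq: profile 8-5-4-1 — obeys.
(h) ŋʀbd: profile 5-7-2-2 — violates.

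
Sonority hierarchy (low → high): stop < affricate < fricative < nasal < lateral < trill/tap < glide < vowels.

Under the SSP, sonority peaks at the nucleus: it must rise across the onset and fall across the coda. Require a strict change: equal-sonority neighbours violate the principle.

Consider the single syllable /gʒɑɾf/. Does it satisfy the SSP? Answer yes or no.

yes

Onset: /g/ is a stop (sonority 1), /ʒ/ is a fricative (sonority 3); then the nucleus /ɑ/ (sonority 8).
Onset profile 1-3-8 — rises to the nucleus.
Coda: /ɾ/ is a trill/tap (sonority 6), /f/ is a fricative (sonority 3).
Coda profile 8-6-3 — falls from the nucleus.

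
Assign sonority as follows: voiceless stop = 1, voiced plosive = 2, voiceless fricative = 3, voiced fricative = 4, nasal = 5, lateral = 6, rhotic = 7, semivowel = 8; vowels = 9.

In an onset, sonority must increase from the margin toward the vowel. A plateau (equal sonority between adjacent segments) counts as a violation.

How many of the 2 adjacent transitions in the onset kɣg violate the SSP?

/k/: voiceless stop = 1.
/ɣ/: voiced fricative = 4.
/g/: voiced plosive = 2.
/k/→/ɣ/: 1→4 (rises) — ok.
/ɣ/→/g/: 4→2 (does not rise) — violation.

1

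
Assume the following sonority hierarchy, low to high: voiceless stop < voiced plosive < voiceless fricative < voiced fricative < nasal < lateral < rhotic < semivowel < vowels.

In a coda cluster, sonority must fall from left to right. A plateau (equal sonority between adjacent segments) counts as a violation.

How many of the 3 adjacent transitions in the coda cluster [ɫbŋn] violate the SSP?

2

/ɫ/: lateral = 6.
/b/: voiced plosive = 2.
/ŋ/: nasal = 5.
/n/: nasal = 5.
/ɫ/→/b/: 6→2 (falls) — ok.
/b/→/ŋ/: 2→5 (does not fall) — violation.
/ŋ/→/n/: 5→5 (plateau) — violation.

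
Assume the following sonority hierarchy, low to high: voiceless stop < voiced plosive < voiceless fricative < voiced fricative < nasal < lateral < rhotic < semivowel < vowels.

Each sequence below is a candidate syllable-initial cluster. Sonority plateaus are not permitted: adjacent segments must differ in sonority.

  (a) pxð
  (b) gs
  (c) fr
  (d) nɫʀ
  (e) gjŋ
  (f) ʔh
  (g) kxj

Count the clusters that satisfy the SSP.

6

(a) sonority 1-3-4: well-formed.
(b) sonority 2-3: well-formed.
(c) sonority 3-7: well-formed.
(d) sonority 5-6-7: well-formed.
(e) sonority 2-8-5: ill-formed.
(f) sonority 1-3: well-formed.
(g) sonority 1-3-8: well-formed.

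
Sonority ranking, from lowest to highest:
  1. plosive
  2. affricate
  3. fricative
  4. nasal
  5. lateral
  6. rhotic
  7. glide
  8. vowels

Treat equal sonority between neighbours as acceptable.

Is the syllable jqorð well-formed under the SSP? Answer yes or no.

Onset: /j/ is a glide (sonority 7), /q/ is a plosive (sonority 1); then the nucleus /o/ (sonority 8).
Onset profile 7-1-8 — does not rise throughout.
Coda: /r/ is a rhotic (sonority 6), /ð/ is a fricative (sonority 3).
Coda profile 8-6-3 — falls from the nucleus.

no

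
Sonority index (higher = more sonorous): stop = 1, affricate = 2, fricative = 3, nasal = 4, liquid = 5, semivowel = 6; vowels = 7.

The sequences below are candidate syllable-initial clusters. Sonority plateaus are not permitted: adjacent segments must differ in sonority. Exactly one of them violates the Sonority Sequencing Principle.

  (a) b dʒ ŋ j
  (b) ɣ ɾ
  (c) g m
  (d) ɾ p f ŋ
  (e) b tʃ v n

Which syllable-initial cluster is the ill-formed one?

d

(a) 1-2-4-6 → obeys
(b) 3-5 → obeys
(c) 1-4 → obeys
(d) 5-1-3-4 → violates
(e) 1-2-3-4 → obeys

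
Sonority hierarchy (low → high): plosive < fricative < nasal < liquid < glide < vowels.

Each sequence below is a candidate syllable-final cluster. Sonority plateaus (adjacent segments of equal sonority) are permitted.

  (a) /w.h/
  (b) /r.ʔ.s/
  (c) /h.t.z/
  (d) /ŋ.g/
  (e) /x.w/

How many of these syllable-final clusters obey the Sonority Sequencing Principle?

2

(a) 5-2 → obeys
(b) 4-1-2 → violates
(c) 2-1-2 → violates
(d) 3-1 → obeys
(e) 2-5 → violates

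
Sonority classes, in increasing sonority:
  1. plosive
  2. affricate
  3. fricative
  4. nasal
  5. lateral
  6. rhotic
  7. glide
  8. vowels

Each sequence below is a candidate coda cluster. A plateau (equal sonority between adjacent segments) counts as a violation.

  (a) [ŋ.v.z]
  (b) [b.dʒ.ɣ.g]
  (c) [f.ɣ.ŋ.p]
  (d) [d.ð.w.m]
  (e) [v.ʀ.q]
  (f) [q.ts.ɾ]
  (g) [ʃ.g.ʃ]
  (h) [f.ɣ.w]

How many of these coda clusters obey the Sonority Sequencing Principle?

0

(a) 4-3-3 → violates
(b) 1-2-3-1 → violates
(c) 3-3-4-1 → violates
(d) 1-3-7-4 → violates
(e) 3-6-1 → violates
(f) 1-2-6 → violates
(g) 3-1-3 → violates
(h) 3-3-7 → violates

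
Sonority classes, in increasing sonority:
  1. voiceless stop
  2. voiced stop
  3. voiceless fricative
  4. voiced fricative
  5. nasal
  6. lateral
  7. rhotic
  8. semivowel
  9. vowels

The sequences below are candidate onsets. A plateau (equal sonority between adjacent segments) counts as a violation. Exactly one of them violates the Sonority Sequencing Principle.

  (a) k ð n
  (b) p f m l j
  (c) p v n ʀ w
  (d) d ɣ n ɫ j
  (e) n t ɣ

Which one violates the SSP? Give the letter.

(a) sonority 1-4-5: well-formed.
(b) sonority 1-3-5-6-8: well-formed.
(c) sonority 1-4-5-7-8: well-formed.
(d) sonority 2-4-5-6-8: well-formed.
(e) sonority 5-1-4: ill-formed.

e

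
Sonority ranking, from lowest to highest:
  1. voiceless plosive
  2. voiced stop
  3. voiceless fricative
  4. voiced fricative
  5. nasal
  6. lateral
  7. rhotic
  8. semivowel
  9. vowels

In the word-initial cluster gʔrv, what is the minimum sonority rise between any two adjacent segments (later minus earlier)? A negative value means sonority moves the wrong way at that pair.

/g/ — voiced stop, sonority 2.
/ʔ/ — voiceless plosive, sonority 1.
/r/ — rhotic, sonority 7.
/v/ — voiced fricative, sonority 4.
/g/→/ʔ/: change -1.
/ʔ/→/r/: change +6.
/r/→/v/: change -3.
Minimum = -3.

-3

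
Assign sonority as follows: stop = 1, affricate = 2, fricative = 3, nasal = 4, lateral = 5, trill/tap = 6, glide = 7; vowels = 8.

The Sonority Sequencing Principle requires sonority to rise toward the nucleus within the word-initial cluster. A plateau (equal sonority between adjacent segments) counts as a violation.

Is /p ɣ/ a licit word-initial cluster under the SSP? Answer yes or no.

/p/: stop = 1.
/ɣ/: fricative = 3.
The profile 1-3 strictly rises, so the word-initial cluster satisfies the SSP.

yes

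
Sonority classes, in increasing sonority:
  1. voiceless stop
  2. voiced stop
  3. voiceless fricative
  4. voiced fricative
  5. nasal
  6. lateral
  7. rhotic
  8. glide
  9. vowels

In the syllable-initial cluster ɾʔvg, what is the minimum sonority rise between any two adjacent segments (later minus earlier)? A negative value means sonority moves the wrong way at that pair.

/ɾ/: rhotic = 7.
/ʔ/: voiceless stop = 1.
/v/: voiced fricative = 4.
/g/: voiced stop = 2.
/ɾ/→/ʔ/: change -6.
/ʔ/→/v/: change +3.
/v/→/g/: change -2.
Minimum = -6.

-6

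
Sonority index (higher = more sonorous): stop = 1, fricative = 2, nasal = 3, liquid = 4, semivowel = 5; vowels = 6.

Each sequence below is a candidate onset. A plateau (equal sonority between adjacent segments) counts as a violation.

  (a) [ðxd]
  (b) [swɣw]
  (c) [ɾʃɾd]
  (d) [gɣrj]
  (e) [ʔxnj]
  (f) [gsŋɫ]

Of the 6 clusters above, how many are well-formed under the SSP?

(a) sonority 2-2-1: ill-formed.
(b) sonority 2-5-2-5: ill-formed.
(c) sonority 4-2-4-1: ill-formed.
(d) sonority 1-2-4-5: well-formed.
(e) sonority 1-2-3-5: well-formed.
(f) sonority 1-2-3-4: well-formed.

3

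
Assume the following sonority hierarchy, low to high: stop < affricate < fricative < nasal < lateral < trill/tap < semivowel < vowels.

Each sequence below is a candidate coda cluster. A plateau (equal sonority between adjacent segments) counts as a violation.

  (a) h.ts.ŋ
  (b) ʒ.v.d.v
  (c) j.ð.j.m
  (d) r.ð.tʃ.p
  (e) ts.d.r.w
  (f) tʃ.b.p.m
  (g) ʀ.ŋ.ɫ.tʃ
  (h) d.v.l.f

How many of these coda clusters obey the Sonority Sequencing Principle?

(a) 3-2-4 → violates
(b) 3-3-1-3 → violates
(c) 7-3-7-4 → violates
(d) 6-3-2-1 → obeys
(e) 2-1-6-7 → violates
(f) 2-1-1-4 → violates
(g) 6-4-5-2 → violates
(h) 1-3-5-3 → violates

1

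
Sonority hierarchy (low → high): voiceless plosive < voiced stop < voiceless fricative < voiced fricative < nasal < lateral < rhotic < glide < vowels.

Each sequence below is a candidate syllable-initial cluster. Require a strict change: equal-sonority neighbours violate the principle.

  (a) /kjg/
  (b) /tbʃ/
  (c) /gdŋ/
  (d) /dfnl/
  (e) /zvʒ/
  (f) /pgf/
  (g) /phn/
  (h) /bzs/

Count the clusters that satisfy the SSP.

(a) /kjg/: profile 1-8-2 — violates.
(b) /tbʃ/: profile 1-2-3 — obeys.
(c) /gdŋ/: profile 2-2-5 — violates.
(d) /dfnl/: profile 2-3-5-6 — obeys.
(e) /zvʒ/: profile 4-4-4 — violates.
(f) /pgf/: profile 1-2-3 — obeys.
(g) /phn/: profile 1-3-5 — obeys.
(h) /bzs/: profile 2-4-3 — violates.

4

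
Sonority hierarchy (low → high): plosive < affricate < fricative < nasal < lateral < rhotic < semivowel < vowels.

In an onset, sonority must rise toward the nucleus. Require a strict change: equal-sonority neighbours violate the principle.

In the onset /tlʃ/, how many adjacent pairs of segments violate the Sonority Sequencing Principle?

/t/ is a plosive (sonority 1).
/l/ is a lateral (sonority 5).
/ʃ/ is a fricative (sonority 3).
/t/→/l/: 1→5 (rises) — ok.
/l/→/ʃ/: 5→3 (does not rise) — violation.

1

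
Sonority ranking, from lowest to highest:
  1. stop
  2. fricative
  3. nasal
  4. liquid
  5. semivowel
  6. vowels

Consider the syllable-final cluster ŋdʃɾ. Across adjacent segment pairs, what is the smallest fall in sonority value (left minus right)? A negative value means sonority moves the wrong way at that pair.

/ŋ/ — nasal, sonority 3.
/d/ — stop, sonority 1.
/ʃ/ — fricative, sonority 2.
/ɾ/ — liquid, sonority 4.
/ŋ/→/d/: change +2.
/d/→/ʃ/: change -1.
/ʃ/→/ɾ/: change -2.
Minimum = -2.

-2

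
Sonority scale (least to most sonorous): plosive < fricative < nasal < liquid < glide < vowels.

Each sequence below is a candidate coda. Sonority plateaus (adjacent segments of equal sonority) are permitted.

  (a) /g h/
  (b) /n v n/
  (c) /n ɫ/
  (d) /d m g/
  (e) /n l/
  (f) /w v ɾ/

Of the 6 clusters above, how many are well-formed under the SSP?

(a) 1-2 → violates
(b) 3-2-3 → violates
(c) 3-4 → violates
(d) 1-3-1 → violates
(e) 3-4 → violates
(f) 5-2-4 → violates

0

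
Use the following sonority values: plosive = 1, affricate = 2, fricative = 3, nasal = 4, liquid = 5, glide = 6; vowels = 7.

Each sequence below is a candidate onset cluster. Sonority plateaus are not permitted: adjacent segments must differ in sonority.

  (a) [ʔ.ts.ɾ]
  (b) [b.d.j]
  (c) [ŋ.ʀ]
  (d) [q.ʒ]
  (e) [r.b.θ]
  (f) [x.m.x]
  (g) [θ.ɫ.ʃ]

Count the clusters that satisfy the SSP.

3

(a) [ʔ.ts.ɾ]: profile 1-2-5 — obeys.
(b) [b.d.j]: profile 1-1-6 — violates.
(c) [ŋ.ʀ]: profile 4-5 — obeys.
(d) [q.ʒ]: profile 1-3 — obeys.
(e) [r.b.θ]: profile 5-1-3 — violates.
(f) [x.m.x]: profile 3-4-3 — violates.
(g) [θ.ɫ.ʃ]: profile 3-5-3 — violates.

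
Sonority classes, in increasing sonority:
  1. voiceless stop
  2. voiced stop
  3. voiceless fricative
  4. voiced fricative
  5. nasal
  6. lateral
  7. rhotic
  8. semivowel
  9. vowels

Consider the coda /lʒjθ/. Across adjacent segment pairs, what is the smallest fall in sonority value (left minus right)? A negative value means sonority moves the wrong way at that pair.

/l/ is a lateral (sonority 6).
/ʒ/ is a voiced fricative (sonority 4).
/j/ is a semivowel (sonority 8).
/θ/ is a voiceless fricative (sonority 3).
/l/→/ʒ/: change +2.
/ʒ/→/j/: change -4.
/j/→/θ/: change +5.
Minimum = -4.

-4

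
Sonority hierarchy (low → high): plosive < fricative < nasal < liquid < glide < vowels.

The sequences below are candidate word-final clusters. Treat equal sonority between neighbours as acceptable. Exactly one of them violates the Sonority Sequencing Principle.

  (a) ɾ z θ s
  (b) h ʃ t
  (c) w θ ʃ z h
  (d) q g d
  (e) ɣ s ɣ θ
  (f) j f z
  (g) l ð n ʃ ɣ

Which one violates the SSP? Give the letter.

(a) ɾ z θ s: profile 4-2-2-2 — obeys.
(b) h ʃ t: profile 2-2-1 — obeys.
(c) w θ ʃ z h: profile 5-2-2-2-2 — obeys.
(d) q g d: profile 1-1-1 — obeys.
(e) ɣ s ɣ θ: profile 2-2-2-2 — obeys.
(f) j f z: profile 5-2-2 — obeys.
(g) l ð n ʃ ɣ: profile 4-2-3-2-2 — violates.

g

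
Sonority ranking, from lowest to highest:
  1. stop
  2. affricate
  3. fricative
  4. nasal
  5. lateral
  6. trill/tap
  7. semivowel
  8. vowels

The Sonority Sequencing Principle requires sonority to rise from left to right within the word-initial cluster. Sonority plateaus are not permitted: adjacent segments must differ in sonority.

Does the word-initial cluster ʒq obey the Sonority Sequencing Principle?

/ʒ/: fricative = 3.
/q/: stop = 1.
The profile is 3-1. Between /ʒ/ (3) and /q/ (1) sonority does not rise, so the cluster violates the SSP.

no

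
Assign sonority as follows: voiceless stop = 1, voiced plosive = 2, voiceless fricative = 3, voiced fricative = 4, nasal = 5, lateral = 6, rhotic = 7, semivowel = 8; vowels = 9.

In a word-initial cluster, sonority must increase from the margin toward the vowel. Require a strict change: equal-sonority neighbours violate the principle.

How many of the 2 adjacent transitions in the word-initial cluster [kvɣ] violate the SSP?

/k/ is a voiceless stop (sonority 1).
/v/ is a voiced fricative (sonority 4).
/ɣ/ is a voiced fricative (sonority 4).
/k/→/v/: 1→4 (rises) — ok.
/v/→/ɣ/: 4→4 (plateau) — violation.

1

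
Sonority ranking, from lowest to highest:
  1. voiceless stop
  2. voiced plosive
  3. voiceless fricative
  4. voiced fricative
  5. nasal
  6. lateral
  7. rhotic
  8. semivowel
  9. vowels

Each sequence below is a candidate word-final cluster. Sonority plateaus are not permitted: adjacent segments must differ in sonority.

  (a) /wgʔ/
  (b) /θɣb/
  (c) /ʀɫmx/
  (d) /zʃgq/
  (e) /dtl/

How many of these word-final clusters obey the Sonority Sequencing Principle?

(a) /wgʔ/: profile 8-2-1 — obeys.
(b) /θɣb/: profile 3-4-2 — violates.
(c) /ʀɫmx/: profile 7-6-5-3 — obeys.
(d) /zʃgq/: profile 4-3-2-1 — obeys.
(e) /dtl/: profile 2-1-6 — violates.

3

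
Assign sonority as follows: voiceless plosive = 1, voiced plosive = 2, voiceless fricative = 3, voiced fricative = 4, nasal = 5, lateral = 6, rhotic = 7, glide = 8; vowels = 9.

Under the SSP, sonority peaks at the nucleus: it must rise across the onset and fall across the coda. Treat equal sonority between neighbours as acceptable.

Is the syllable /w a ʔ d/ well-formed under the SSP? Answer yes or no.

Onset: /w/ is a glide (sonority 8); then the nucleus /a/ (sonority 9).
Onset profile 8-9 — rises to the nucleus.
Coda: /ʔ/ is a voiceless plosive (sonority 1), /d/ is a voiced plosive (sonority 2).
Coda profile 9-1-2 — does not fall throughout.

no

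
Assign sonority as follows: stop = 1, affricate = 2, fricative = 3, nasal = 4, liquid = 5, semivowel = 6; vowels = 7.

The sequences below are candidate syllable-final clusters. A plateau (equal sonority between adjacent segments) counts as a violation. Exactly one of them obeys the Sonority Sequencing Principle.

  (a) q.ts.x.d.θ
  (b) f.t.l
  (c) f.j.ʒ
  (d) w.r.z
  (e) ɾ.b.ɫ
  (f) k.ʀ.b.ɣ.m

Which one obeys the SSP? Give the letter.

d

(a) q.ts.x.d.θ: profile 1-2-3-1-3 — violates.
(b) f.t.l: profile 3-1-5 — violates.
(c) f.j.ʒ: profile 3-6-3 — violates.
(d) w.r.z: profile 6-5-3 — obeys.
(e) ɾ.b.ɫ: profile 5-1-5 — violates.
(f) k.ʀ.b.ɣ.m: profile 1-5-1-3-4 — violates.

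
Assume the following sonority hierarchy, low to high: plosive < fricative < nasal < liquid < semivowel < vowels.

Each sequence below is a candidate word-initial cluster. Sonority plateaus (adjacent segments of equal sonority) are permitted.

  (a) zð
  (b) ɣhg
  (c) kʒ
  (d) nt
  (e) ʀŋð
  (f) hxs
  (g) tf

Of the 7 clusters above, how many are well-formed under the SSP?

(a) zð: profile 2-2 — obeys.
(b) ɣhg: profile 2-2-1 — violates.
(c) kʒ: profile 1-2 — obeys.
(d) nt: profile 3-1 — violates.
(e) ʀŋð: profile 4-3-2 — violates.
(f) hxs: profile 2-2-2 — obeys.
(g) tf: profile 1-2 — obeys.

4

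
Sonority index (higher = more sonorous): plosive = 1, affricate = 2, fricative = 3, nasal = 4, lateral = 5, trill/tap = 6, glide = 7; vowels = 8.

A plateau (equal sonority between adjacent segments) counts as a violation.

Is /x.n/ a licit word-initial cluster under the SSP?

yes

/x/: fricative = 3.
/n/: nasal = 4.
The profile 3-4 strictly rises, so the word-initial cluster satisfies the SSP.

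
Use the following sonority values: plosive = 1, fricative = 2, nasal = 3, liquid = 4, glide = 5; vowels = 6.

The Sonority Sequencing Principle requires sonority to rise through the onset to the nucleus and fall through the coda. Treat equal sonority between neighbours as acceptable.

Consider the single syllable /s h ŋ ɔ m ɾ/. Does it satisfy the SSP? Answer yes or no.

Onset: /s/ is a fricative (sonority 2), /h/ is a fricative (sonority 2), /ŋ/ is a nasal (sonority 3); then the nucleus /ɔ/ (sonority 6).
Onset profile 2-2-3-6 — rises to the nucleus.
Coda: /m/ is a nasal (sonority 3), /ɾ/ is a liquid (sonority 4).
Coda profile 6-3-4 — does not fall throughout.

no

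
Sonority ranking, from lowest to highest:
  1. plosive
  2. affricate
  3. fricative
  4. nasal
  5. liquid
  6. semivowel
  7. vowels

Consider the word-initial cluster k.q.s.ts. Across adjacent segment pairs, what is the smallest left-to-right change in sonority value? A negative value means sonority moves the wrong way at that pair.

/k/ — plosive, sonority 1.
/q/ — plosive, sonority 1.
/s/ — fricative, sonority 3.
/ts/ — affricate, sonority 2.
/k/→/q/: change +0.
/q/→/s/: change +2.
/s/→/ts/: change -1.
Minimum = -1.

-1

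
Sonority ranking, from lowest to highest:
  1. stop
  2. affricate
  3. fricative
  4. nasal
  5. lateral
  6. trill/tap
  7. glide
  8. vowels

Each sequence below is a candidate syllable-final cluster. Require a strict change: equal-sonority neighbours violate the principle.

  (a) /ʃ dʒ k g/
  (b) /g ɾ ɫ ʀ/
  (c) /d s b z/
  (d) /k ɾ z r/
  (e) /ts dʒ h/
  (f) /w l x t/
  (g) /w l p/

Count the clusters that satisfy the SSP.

(a) 3-2-1-1 → violates
(b) 1-6-5-6 → violates
(c) 1-3-1-3 → violates
(d) 1-6-3-6 → violates
(e) 2-2-3 → violates
(f) 7-5-3-1 → obeys
(g) 7-5-1 → obeys

2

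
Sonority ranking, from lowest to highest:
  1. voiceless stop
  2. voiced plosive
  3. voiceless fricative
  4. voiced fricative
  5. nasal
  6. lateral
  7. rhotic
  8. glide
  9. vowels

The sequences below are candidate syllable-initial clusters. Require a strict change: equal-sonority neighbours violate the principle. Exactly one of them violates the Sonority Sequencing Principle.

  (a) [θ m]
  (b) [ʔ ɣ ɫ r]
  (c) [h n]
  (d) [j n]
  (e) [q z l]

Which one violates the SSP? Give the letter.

d

(a) sonority 3-5: well-formed.
(b) sonority 1-4-6-7: well-formed.
(c) sonority 3-5: well-formed.
(d) sonority 8-5: ill-formed.
(e) sonority 1-4-6: well-formed.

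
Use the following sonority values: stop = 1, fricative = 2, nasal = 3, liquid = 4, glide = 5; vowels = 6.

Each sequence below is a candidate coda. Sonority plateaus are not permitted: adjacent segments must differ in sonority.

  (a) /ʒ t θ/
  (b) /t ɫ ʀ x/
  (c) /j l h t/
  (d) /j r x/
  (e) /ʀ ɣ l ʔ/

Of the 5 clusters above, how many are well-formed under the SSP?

2

(a) /ʒ t θ/: profile 2-1-2 — violates.
(b) /t ɫ ʀ x/: profile 1-4-4-2 — violates.
(c) /j l h t/: profile 5-4-2-1 — obeys.
(d) /j r x/: profile 5-4-2 — obeys.
(e) /ʀ ɣ l ʔ/: profile 4-2-4-1 — violates.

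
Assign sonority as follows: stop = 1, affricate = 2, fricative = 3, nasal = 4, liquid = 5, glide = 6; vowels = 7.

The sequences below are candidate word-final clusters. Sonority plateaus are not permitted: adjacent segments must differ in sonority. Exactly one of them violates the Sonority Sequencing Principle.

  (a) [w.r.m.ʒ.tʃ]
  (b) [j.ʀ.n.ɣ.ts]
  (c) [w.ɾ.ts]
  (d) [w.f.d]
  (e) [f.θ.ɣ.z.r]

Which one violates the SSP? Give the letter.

(a) sonority 6-5-4-3-2: well-formed.
(b) sonority 6-5-4-3-2: well-formed.
(c) sonority 6-5-2: well-formed.
(d) sonority 6-3-1: well-formed.
(e) sonority 3-3-3-3-5: ill-formed.

e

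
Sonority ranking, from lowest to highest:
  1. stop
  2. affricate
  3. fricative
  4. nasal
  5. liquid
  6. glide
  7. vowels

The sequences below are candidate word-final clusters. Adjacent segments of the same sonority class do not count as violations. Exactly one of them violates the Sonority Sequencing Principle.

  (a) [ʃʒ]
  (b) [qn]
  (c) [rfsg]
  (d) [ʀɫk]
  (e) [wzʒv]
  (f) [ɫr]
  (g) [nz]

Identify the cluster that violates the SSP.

b

(a) 3-3 → obeys
(b) 1-4 → violates
(c) 5-3-3-1 → obeys
(d) 5-5-1 → obeys
(e) 6-3-3-3 → obeys
(f) 5-5 → obeys
(g) 4-3 → obeys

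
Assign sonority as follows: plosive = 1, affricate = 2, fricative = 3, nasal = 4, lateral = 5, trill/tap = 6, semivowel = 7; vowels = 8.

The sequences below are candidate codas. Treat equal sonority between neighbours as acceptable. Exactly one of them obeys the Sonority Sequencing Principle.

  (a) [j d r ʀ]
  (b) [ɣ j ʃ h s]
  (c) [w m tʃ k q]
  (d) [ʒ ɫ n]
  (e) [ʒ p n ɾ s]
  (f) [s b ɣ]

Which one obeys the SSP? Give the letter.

c

(a) sonority 7-1-6-6: ill-formed.
(b) sonority 3-7-3-3-3: ill-formed.
(c) sonority 7-4-2-1-1: well-formed.
(d) sonority 3-5-4: ill-formed.
(e) sonority 3-1-4-6-3: ill-formed.
(f) sonority 3-1-3: ill-formed.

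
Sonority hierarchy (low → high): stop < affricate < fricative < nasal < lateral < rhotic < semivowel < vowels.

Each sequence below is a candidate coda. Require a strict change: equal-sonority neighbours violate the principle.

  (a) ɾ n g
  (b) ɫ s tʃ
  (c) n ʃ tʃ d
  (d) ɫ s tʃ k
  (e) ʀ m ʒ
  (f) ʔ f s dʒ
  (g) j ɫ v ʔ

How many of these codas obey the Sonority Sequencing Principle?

(a) ɾ n g: profile 6-4-1 — obeys.
(b) ɫ s tʃ: profile 5-3-2 — obeys.
(c) n ʃ tʃ d: profile 4-3-2-1 — obeys.
(d) ɫ s tʃ k: profile 5-3-2-1 — obeys.
(e) ʀ m ʒ: profile 6-4-3 — obeys.
(f) ʔ f s dʒ: profile 1-3-3-2 — violates.
(g) j ɫ v ʔ: profile 7-5-3-1 — obeys.

6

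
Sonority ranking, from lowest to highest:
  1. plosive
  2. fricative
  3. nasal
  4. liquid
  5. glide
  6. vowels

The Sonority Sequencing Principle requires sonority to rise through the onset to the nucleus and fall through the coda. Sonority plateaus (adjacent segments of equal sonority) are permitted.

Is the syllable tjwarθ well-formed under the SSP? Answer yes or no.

Onset: /t/ is a plosive (sonority 1), /j/ is a glide (sonority 5), /w/ is a glide (sonority 5); then the nucleus /a/ (sonority 6).
Onset profile 1-5-5-6 — rises to the nucleus.
Coda: /r/ is a liquid (sonority 4), /θ/ is a fricative (sonority 2).
Coda profile 6-4-2 — falls from the nucleus.

yes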